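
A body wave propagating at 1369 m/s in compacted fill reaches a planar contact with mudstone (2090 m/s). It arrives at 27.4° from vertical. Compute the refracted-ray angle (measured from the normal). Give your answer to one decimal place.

44.6°

sin θ₁/V₁ = sin θ₂/V₂ ⇒ sin θ₂ = 2090·sin 27.4°/1369 = 2090·0.4602/1369 = 0.7026.
θ₂ = arcsin 0.7026 = 44.63° from the normal.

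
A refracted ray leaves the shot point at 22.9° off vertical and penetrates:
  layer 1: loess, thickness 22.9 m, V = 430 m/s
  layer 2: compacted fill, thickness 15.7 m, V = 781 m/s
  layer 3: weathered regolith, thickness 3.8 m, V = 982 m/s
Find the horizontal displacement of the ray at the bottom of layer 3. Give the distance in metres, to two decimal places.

32.72 m

Ray parameter p = sin 22.9° / 430 m/s = 9.0494e-04 s/m.
Layer 1: θ = 22.90°; offset = 22.9·tan 22.90° = 9.6733 m.
Layer 2: sin θ = p·781 = 0.7068 → θ = 44.97°; offset = 15.7·tan 44.97° = 15.6845 m.
Layer 3: sin θ = p·982 = 0.8887 → θ = 62.70°; offset = 3.8·tan 62.70° = 7.3637 m.
Total horizontal offset = 32.7215 m.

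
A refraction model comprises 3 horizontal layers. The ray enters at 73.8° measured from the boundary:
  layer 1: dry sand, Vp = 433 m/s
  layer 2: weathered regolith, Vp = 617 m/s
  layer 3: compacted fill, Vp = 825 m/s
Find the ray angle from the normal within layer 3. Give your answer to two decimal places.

From the normal: θ₁ = 90° − 73.8° = 16.2°.
Ray parameter p = sin 16.2° / 433 = 6.4432e-04 s/m.
sin θ_3 = p·V_3 = 6.4432e-04 × 825 = 0.5316.
θ_3 = 32.11° from the vertical.

32.11°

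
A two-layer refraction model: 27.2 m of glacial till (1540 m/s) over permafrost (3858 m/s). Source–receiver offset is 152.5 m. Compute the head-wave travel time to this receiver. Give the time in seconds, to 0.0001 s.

θ_c = arcsin(V₁/V₂) = arcsin(1540/3858) = 23.53°, cos θ_c = 0.9169.
Intercept time tᵢ = 2h cos θ_c / V₁ = 2·27.2·0.9169/1540 = 0.03239 s.
t = x/V₂ + tᵢ = 152.5/3858 + 0.03239 = 0.07192 s.

0.0719 s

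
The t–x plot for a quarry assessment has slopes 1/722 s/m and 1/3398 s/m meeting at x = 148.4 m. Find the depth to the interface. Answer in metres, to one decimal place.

59.8 m

x_cross = 2h·√((V₂+V₁)/(V₂−V₁)) → h = x_cross / (2·√((V₂+V₁)/(V₂−V₁))).
√((V₂+V₁)/(V₂−V₁)) = √((3398+722)/(3398−722)) = 1.2408.
h = 148.4 / (2·1.2408) = 59.80 m.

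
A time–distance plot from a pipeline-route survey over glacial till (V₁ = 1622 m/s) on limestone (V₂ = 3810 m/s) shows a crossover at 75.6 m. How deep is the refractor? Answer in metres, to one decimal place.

24.0 m

x_cross = 2h·√((V₂+V₁)/(V₂−V₁)) → h = x_cross / (2·√((V₂+V₁)/(V₂−V₁))).
√((V₂+V₁)/(V₂−V₁)) = √((3810+1622)/(3810−1622)) = 1.5756.
h = 75.6 / (2·1.5756) = 23.99 m.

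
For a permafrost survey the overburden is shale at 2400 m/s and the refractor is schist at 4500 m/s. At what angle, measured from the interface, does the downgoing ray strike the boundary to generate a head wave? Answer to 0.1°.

At critical incidence the refracted ray runs along the interface (θ₂ = 90°), so sin θ_c = V₁/V₂.
θ_c = arcsin(2400/4500) = arcsin 0.5333 = 32.23°.
Measured from the interface: 90° − 32.23° = 57.77°.

57.8°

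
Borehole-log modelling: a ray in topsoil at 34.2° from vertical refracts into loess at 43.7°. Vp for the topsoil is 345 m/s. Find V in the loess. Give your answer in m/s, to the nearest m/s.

424 m/s

sin 34.2° = 0.5621; sin 43.7° = 0.6909.
V₂ = V₁·(sin θ₂/sin θ₁) = 345·(0.6909/0.5621) = 424.06 m/s.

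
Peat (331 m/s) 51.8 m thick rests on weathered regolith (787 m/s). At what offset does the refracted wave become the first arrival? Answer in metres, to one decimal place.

θ_c = arcsin(331/787) = 24.87°, so cos θ_c = 0.9073 and tᵢ = 2h cos θ_c/V₁ = 0.2840 s.
At crossover x/V₁ = x/V₂ + tᵢ ⇒ x = tᵢ/(1/V₁ − 1/V₂) = 0.28396/(3.0211e-03 − 1.2706e-03) = 162.22 m.

162.2 m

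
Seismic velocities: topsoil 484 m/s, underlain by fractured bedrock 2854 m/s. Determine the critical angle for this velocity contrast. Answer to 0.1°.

9.8°

Critical incidence: sin θ_c = V₁/V₂ = 484/2854 = 0.1696.
θ_c = arcsin 0.1696 = 9.76°.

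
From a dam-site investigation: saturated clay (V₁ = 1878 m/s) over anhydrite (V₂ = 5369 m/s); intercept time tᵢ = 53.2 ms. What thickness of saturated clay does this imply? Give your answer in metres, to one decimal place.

53.3 m

h = tᵢ·V₁·V₂ / (2·√(V₂²−V₁²)).
√(V₂²−V₁²) = √(5369² − 1878²) = 5029.8 m/s.
h = 0.0532 s × 1878 × 5369 / (2 × 5029.8) = 53.32 m.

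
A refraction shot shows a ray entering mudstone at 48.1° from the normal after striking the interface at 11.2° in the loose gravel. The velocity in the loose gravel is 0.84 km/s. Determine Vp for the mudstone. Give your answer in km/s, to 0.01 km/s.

sin 11.2° = 0.1942; sin 48.1° = 0.7443.
V₂ = V₁·(sin θ₂/sin θ₁) = 0.84·(0.7443/0.1942) = 3.22 km/s.

3.22 km/s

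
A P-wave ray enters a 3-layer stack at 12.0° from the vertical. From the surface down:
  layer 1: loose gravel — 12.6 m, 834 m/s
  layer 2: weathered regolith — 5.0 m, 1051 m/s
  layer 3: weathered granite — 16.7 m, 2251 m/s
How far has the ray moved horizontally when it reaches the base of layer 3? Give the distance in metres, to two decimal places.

15.36 m

Ray parameter p = sin 12.0° / 834 m/s = 2.4929e-04 s/m.
Layer 1: θ = 12.00°; offset = 12.6·tan 12.00° = 2.6782 m.
Layer 2: sin θ = p·1051 = 0.2620 → θ = 15.19°; offset = 5.0·tan 15.19° = 1.3575 m.
Layer 3: sin θ = p·2251 = 0.5612 → θ = 34.14°; offset = 16.7·tan 34.14° = 11.3221 m.
Total horizontal offset = 15.3578 m.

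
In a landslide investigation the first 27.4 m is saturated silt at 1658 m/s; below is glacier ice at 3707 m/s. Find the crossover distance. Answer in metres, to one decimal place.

θ_c = arcsin(1658/3707) = 26.57°, so cos θ_c = 0.8944 and tᵢ = 2h cos θ_c/V₁ = 0.0296 s.
At crossover x/V₁ = x/V₂ + tᵢ ⇒ x = tᵢ/(1/V₁ − 1/V₂) = 0.02956/(6.0314e-04 − 2.6976e-04) = 88.67 m.

88.7 m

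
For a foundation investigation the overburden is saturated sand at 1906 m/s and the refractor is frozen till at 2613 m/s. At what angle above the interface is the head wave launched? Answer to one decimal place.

Critical incidence: sin θ_c = V₁/V₂ = 1906/2613 = 0.7294.
θ_c = arcsin 0.7294 = 46.84°.
Measured from the interface: 90° − 46.84° = 43.16°.

43.2°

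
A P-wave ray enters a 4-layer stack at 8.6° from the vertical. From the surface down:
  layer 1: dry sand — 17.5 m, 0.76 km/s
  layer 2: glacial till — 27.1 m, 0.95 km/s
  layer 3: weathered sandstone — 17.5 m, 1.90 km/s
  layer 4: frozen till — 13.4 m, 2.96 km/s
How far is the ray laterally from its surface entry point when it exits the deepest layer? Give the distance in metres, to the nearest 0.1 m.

24.5 m

p = sin θ₁/V₁ = sin 8.6°/0.76 = 1.9676e-01 s/km is conserved through the stack.
Layer 1: θ = 8.60°; offset = 17.5·tan 8.60° = 2.647 m.
Layer 2: sin θ = p·0.95 = 0.1869 → θ = 10.77°; offset = 27.1·tan 10.77° = 5.156 m.
Layer 3: sin θ = p·1.90 = 0.3738 → θ = 21.95°; offset = 17.5·tan 21.95° = 7.054 m.
Layer 4: sin θ = p·2.96 = 0.5824 → θ = 35.62°; offset = 13.4·tan 35.62° = 9.600 m.
Σ offsets = 24.457 m.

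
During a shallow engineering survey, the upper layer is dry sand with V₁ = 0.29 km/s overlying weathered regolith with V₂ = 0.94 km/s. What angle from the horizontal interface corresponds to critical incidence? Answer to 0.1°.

At critical incidence the refracted ray runs along the interface (θ₂ = 90°), so sin θ_c = V₁/V₂.
θ_c = arcsin(0.29/0.94) = arcsin 0.3085 = 17.97°.
Measured from the interface: 90° − 17.97° = 72.03°.

72.0°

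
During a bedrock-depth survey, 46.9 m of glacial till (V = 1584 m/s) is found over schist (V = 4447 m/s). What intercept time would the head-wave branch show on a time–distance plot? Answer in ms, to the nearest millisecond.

55 ms

θ_c = arcsin(V₁/V₂) = arcsin(1584/4447) = 20.87°; cos θ_c = 0.9344.
tᵢ = 2h·cos θ_c / V₁ = 2·46.9·0.9344 / 1584 = 0.05533 s.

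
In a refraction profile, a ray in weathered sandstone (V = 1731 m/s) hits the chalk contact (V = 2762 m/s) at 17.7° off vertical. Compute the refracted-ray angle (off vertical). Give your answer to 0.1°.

29.0°

sin θ₁/V₁ = sin θ₂/V₂ ⇒ sin θ₂ = 2762·sin 17.7°/1731 = 2762·0.3040/1731 = 0.4851.
θ₂ = sin⁻¹(0.4851) = 29.02° (from vertical).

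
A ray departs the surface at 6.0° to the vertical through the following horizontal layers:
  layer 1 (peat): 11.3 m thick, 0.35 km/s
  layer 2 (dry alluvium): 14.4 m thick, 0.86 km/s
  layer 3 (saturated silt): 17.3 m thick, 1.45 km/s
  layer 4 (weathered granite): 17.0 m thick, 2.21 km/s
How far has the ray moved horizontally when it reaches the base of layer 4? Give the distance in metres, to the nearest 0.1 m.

28.3 m

Ray parameter p = sin 6.0° / 0.35 km/s = 2.9865e-01 s/km.
Layer 1: θ = 6.00°; offset = 11.3·tan 6.00° = 1.188 m.
Layer 2: sin θ = p·0.86 = 0.2568 → θ = 14.88°; offset = 14.4·tan 14.88° = 3.827 m.
Layer 3: sin θ = p·1.45 = 0.4330 → θ = 25.66°; offset = 17.3·tan 25.66° = 8.311 m.
Layer 4: sin θ = p·2.21 = 0.6600 → θ = 41.30°; offset = 17.0·tan 41.30° = 14.936 m.
Summing the layer offsets gives 28.262 m.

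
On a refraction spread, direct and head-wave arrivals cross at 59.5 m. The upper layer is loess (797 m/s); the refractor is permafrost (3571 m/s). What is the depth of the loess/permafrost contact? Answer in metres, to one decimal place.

23.7 m

x_cross = 2h·√((V₂+V₁)/(V₂−V₁)) → h = x_cross / (2·√((V₂+V₁)/(V₂−V₁))).
√((V₂+V₁)/(V₂−V₁)) = √((3571+797)/(3571−797)) = 1.2548.
h = 59.5 / (2·1.2548) = 23.71 m.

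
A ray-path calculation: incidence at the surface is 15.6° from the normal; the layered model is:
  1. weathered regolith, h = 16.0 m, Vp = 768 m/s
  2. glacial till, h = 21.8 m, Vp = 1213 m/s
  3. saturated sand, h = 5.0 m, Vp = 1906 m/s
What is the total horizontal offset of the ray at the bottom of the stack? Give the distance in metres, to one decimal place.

Ray parameter p = sin 15.6° / 768 m/s = 3.5016e-04 s/m.
Layer 1: θ = 15.60°; offset = 16.0·tan 15.60° = 4.467 m.
Layer 2: sin θ = p·1213 = 0.4247 → θ = 25.13°; offset = 21.8·tan 25.13° = 10.228 m.
Layer 3: sin θ = p·1906 = 0.6674 → θ = 41.87°; offset = 5.0·tan 41.87° = 4.481 m.
Total horizontal offset = 19.176 m.

19.2 m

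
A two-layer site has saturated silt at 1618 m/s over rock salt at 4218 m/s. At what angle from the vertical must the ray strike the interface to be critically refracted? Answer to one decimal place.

Critical incidence: sin θ_c = V₁/V₂ = 1618/4218 = 0.3836.
θ_c = arcsin 0.3836 = 22.56°.

22.6°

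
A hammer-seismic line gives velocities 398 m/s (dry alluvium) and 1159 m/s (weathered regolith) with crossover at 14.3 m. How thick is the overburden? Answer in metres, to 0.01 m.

5.00 m

h = (x_cross/2)·√((V₂−V₁)/(V₂+V₁)).
(V₂−V₁)/(V₂+V₁) = (1159−398)/(1159+398) = 0.4888; √ = 0.6991.
h = (14.3/2)·0.6991 = 5.00 m.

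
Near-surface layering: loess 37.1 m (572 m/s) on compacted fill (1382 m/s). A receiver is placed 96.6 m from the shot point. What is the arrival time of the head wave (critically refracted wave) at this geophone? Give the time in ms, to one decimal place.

188.0 ms

t = x/V₂ + 2h·√(V₂²−V₁²)/(V₁V₂).
√(V₂²−V₁²) = √(1382²−572²) = 1258.1 m/s; delay term = 2·37.1·1258.1/(572·1382) = 0.11809 s.
t = 96.6/1382 + 0.11809 = 0.18799 s.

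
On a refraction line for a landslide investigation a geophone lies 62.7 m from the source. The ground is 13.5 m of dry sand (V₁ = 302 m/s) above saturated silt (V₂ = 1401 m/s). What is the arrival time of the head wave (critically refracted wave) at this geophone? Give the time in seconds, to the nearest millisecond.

θ_c = arcsin(V₁/V₂) = arcsin(302/1401) = 12.45°, cos θ_c = 0.9765.
Intercept time tᵢ = 2h cos θ_c / V₁ = 2·13.5·0.9765/302 = 0.08730 s.
t = x/V₂ + tᵢ = 62.7/1401 + 0.08730 = 0.13206 s.

0.132 s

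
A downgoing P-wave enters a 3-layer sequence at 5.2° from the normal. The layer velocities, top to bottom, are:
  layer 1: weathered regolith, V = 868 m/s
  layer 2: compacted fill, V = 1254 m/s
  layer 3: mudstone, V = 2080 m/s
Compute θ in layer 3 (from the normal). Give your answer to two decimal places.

Snell's law across each interface conserves sin θ / V, so sin θ_3 = V_3·sin θ₁/V₁.
sin θ_3 = 2080 × sin 5.2° / 868 = 0.2172.
θ_3 = 12.54° from the vertical.

12.54°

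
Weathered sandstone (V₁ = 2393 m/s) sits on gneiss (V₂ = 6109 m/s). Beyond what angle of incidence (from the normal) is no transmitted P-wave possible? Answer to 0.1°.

23.1°

At critical incidence the refracted ray runs along the interface (θ₂ = 90°), so sin θ_c = V₁/V₂.
θ_c = arcsin(2393/6109) = arcsin 0.3917 = 23.06°.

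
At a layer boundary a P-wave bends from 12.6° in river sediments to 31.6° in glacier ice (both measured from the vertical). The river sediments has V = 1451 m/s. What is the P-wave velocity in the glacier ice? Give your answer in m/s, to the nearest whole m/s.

Snell's law: sin 12.6°/V₁ = sin 31.6°/V₂.
V₂ = V₁·sin 31.6°/sin 12.6° = 1451 × 2.4020 = 3485.34 m/s.

3485 m/s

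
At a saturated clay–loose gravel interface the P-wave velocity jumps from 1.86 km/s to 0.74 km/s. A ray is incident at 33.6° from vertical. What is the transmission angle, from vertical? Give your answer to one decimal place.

12.7°

sin θ₁/V₁ = sin θ₂/V₂ ⇒ sin θ₂ = 0.74·sin 33.6°/1.86 = 0.74·0.5534/1.86 = 0.2202.
θ₂ = sin⁻¹(0.2202) = 12.72° (from vertical).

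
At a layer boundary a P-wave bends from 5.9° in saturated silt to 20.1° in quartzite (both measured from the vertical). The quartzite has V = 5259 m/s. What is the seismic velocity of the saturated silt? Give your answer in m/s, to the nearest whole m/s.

sin 5.9° = 0.1028; sin 20.1° = 0.3437.
V₁ = V₂·(sin θ₁/sin θ₂) = 5259·(0.1028/0.3437) = 1573.03 m/s.

1573 m/s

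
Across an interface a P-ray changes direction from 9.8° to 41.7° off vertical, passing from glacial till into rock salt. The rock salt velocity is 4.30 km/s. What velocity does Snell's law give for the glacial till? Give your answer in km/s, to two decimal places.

sin 9.8° = 0.1702; sin 41.7° = 0.6652.
V₁ = V₂·(sin θ₁/sin θ₂) = 4.30·(0.1702/0.6652) = 1.10 km/s.

1.10 km/s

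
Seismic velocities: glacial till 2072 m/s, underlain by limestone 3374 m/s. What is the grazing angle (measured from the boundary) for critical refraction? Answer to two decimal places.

52.11°

At critical incidence the refracted ray runs along the interface (θ₂ = 90°), so sin θ_c = V₁/V₂.
θ_c = arcsin(2072/3374) = arcsin 0.6141 = 37.89°.
Measured from the interface: 90° − 37.89° = 52.11°.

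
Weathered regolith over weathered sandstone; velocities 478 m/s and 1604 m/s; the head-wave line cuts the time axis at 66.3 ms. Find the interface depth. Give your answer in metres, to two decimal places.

16.60 m

θ_c = arcsin(478/1604) = 17.34°; cos θ_c = 0.9546.
tᵢ = 2h cos θ_c/V₁ ⇒ h = tᵢ·V₁/(2 cos θ_c) = 0.0663·478/(2·0.9546) = 16.60 m.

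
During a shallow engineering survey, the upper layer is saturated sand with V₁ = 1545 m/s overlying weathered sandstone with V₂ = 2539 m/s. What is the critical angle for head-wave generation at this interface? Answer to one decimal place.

Critical incidence: sin θ_c = V₁/V₂ = 1545/2539 = 0.6085.
θ_c = arcsin 0.6085 = 37.48°.

37.5°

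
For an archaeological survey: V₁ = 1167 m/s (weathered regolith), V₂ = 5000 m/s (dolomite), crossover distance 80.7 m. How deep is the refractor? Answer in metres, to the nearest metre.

h = (x_cross/2)·√((V₂−V₁)/(V₂+V₁)).
(V₂−V₁)/(V₂+V₁) = (5000−1167)/(5000+1167) = 0.6215; √ = 0.7884.
h = (80.7/2)·0.7884 = 31.81 m.

32 m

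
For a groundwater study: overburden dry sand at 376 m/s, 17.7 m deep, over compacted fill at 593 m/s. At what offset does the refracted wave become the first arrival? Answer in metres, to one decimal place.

x_cross = 2h·√((V₂+V₁)/(V₂−V₁)).
(V₂+V₁)/(V₂−V₁) = (593+376)/(593−376) = 4.4654; √ = 2.1132.
x_cross = 2·17.7·2.1132 = 74.81 m.

74.8 m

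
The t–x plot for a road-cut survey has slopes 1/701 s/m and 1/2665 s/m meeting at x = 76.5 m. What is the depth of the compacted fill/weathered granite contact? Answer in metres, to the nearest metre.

h = (x_cross/2)·√((V₂−V₁)/(V₂+V₁)).
(V₂−V₁)/(V₂+V₁) = (2665−701)/(2665+701) = 0.5835; √ = 0.7639.
h = (76.5/2)·0.7639 = 29.22 m.

29 m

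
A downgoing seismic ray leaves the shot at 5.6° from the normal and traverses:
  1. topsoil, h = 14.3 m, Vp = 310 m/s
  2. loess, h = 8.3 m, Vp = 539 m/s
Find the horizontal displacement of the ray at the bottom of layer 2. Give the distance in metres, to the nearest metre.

Apply Snell's law at each interface; in layer i the horizontal offset is hᵢ·tan θᵢ.
Layer 1: θ = 5.60°; offset = 14.3·tan 5.60° = 1.402 m.
Layer 2: sin θ = 539·sin 5.6°/310 = 0.1697, θ = 9.77°; offset = 8.3·tan 9.77° = 1.429 m.
Σ offsets = 2.831 m.

3 m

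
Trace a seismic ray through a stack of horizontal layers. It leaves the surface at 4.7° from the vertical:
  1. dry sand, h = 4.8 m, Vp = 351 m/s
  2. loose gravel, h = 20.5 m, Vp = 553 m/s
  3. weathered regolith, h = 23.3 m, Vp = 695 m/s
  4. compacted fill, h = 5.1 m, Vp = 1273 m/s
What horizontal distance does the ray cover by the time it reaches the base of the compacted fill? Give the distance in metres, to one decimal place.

Apply Snell's law at each interface; in layer i the horizontal offset is hᵢ·tan θᵢ.
Layer 1: θ = 4.70°; offset = 4.8·tan 4.70° = 0.395 m.
Layer 2: sin θ = 553·sin 4.7°/351 = 0.1291, θ = 7.42°; offset = 20.5·tan 7.42° = 2.669 m.
Layer 3: sin θ = 695·sin 4.7°/351 = 0.1622, θ = 9.34°; offset = 23.3·tan 9.34° = 3.831 m.
Layer 4: sin θ = 1273·sin 4.7°/351 = 0.2972, θ = 17.29°; offset = 5.1·tan 17.29° = 1.587 m.
Summing the layer offsets gives 8.482 m.

8.5 m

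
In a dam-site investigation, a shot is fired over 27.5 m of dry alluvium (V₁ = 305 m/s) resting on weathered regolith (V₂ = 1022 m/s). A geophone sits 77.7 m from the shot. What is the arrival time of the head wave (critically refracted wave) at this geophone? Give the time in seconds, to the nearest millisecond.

t = x/V₂ + 2h·√(V₂²−V₁²)/(V₁V₂).
√(V₂²−V₁²) = √(1022²−305²) = 975.4 m/s; delay term = 2·27.5·975.4/(305·1022) = 0.17211 s.
t = 77.7/1022 + 0.17211 = 0.24814 s.

0.248 s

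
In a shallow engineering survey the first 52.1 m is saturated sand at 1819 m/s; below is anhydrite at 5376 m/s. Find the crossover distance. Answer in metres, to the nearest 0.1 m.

θ_c = arcsin(1819/5376) = 19.78°, so cos θ_c = 0.9410 and tᵢ = 2h cos θ_c/V₁ = 0.0539 s.
At crossover x/V₁ = x/V₂ + tᵢ ⇒ x = tᵢ/(1/V₁ − 1/V₂) = 0.05391/(5.4975e-04 − 1.8601e-04) = 148.20 m.

148.2 m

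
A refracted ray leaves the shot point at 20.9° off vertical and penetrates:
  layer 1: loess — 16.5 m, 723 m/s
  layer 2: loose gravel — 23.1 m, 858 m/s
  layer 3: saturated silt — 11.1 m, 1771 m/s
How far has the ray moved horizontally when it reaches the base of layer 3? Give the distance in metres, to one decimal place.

Apply Snell's law at each interface; in layer i the horizontal offset is hᵢ·tan θᵢ.
Layer 1: θ = 20.90°; offset = 16.5·tan 20.90° = 6.301 m.
Layer 2: sin θ = 858·sin 20.9°/723 = 0.4233, θ = 25.05°; offset = 23.1·tan 25.05° = 10.794 m.
Layer 3: sin θ = 1771·sin 20.9°/723 = 0.8738, θ = 60.91°; offset = 11.1·tan 60.91° = 19.949 m.
Summing the layer offsets gives 37.044 m.

37.0 m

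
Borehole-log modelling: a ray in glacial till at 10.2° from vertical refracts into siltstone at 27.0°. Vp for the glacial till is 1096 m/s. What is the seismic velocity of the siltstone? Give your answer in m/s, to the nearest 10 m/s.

2810 m/s

sin 10.2° = 0.1771; sin 27.0° = 0.4540.
V₂ = V₁·(sin θ₂/sin θ₁) = 1096·(0.4540/0.1771) = 2809.80 m/s.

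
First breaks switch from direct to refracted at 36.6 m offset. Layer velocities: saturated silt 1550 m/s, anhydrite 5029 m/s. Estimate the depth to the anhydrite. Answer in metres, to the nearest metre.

13 m

h = (x_cross/2)·√((V₂−V₁)/(V₂+V₁)).
(V₂−V₁)/(V₂+V₁) = (5029−1550)/(5029+1550) = 0.5288; √ = 0.7272.
h = (36.6/2)·0.7272 = 13.31 m.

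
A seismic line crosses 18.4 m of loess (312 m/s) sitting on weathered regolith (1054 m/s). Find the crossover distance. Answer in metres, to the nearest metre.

50 m

x_cross = 2h·√((V₂+V₁)/(V₂−V₁)).
(V₂+V₁)/(V₂−V₁) = (1054+312)/(1054−312) = 1.8410; √ = 1.3568.
x_cross = 2·18.4·1.3568 = 49.93 m.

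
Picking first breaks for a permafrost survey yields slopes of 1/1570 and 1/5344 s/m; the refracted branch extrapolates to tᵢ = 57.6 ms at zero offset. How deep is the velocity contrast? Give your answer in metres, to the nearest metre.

47 m

θ_c = arcsin(1570/5344) = 17.08°; cos θ_c = 0.9559.
tᵢ = 2h cos θ_c/V₁ ⇒ h = tᵢ·V₁/(2 cos θ_c) = 0.0576·1570/(2·0.9559) = 47.30 m.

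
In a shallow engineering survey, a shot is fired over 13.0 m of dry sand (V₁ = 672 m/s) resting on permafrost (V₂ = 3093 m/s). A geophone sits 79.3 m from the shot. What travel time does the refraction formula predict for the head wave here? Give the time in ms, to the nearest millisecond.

63 ms

θ_c = arcsin(V₁/V₂) = arcsin(672/3093) = 12.55°, cos θ_c = 0.9761.
Intercept time tᵢ = 2h cos θ_c / V₁ = 2·13.0·0.9761/672 = 0.03777 s.
t = x/V₂ + tᵢ = 79.3/3093 + 0.03777 = 0.06340 s.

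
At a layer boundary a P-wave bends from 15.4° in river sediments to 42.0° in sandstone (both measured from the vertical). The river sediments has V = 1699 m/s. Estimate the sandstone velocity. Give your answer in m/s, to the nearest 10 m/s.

4280 m/s

Snell's law: sin 15.4°/V₁ = sin 42.0°/V₂.
V₂ = V₁·sin 42.0°/sin 15.4° = 1699 × 2.5197 = 4281.03 m/s.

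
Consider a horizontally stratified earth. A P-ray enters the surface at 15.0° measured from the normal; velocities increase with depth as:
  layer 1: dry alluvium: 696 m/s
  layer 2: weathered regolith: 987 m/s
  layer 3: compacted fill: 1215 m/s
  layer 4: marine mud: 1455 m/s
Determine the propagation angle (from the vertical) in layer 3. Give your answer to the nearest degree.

Snell's law across each interface conserves sin θ / V, so sin θ_3 = V_3·sin θ₁/V₁.
sin θ_3 = 1215 × sin 15.0° / 696 = 0.4518.
θ_3 = 26.86° from the vertical.

27°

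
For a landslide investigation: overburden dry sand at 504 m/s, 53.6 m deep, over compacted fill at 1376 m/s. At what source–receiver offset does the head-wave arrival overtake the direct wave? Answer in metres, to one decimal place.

x_cross = 2h·√((V₂+V₁)/(V₂−V₁)).
(V₂+V₁)/(V₂−V₁) = (1376+504)/(1376−504) = 2.1560; √ = 1.4683.
x_cross = 2·53.6·1.4683 = 157.40 m.

157.4 m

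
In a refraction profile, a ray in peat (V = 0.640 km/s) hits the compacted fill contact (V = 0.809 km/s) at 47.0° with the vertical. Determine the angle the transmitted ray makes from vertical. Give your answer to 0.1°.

67.6°

sin θ₁/V₁ = sin θ₂/V₂ ⇒ sin θ₂ = 0.809·sin 47.0°/0.640 = 0.809·0.7314/0.640 = 0.9245.
θ₂ = sin⁻¹(0.9245) = 67.59° (from vertical).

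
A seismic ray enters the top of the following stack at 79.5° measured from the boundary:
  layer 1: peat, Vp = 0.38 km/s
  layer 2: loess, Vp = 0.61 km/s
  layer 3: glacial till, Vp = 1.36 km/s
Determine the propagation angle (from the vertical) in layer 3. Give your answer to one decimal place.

40.7°

From the normal: θ₁ = 90° − 79.5° = 10.5°.
Snell's law across each interface conserves sin θ / V, so sin θ_3 = V_3·sin θ₁/V₁.
sin θ_3 = 1.36 × sin 10.5° / 0.38 = 0.6522.
θ_3 = 40.71° from the vertical.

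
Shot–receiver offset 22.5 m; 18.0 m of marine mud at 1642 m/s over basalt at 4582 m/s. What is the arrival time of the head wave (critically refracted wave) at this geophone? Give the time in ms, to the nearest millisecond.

t = x/V₂ + 2h·√(V₂²−V₁²)/(V₁V₂).
√(V₂²−V₁²) = √(4582²−1642²) = 4277.7 m/s; delay term = 2·18.0·4277.7/(1642·4582) = 0.02047 s.
t = 22.5/4582 + 0.02047 = 0.02538 s.

25 ms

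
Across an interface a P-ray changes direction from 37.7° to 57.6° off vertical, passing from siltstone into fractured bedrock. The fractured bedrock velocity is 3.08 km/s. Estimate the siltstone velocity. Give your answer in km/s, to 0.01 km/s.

Snell's law: sin 37.7°/V₁ = sin 57.6°/V₂.
V₁ = V₂·sin 37.7°/sin 57.6° = 3.08 × 0.7243 = 2.23 km/s.

2.23 km/s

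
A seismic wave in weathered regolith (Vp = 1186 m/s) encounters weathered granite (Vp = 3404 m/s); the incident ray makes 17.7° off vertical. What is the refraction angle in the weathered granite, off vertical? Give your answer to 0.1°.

60.8°

Snell's law: sin θ₂ = (V₂/V₁)·sin θ₁ = (3404/1186)·sin 17.7° = 0.8726.
θ₂ = arcsin 0.8726 = 60.76° from the normal.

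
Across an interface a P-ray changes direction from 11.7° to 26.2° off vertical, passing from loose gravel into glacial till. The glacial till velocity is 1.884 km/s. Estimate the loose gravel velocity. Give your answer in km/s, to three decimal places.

Snell's law: sin 11.7°/V₁ = sin 26.2°/V₂.
V₁ = V₂·sin 11.7°/sin 26.2° = 1.884 × 0.4593 = 0.865 km/s.

0.865 km/s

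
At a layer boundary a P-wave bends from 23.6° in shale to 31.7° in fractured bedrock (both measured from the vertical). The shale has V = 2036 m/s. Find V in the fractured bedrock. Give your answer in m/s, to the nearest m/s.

2672 m/s

sin 23.6° = 0.4003; sin 31.7° = 0.5255.
V₂ = V₁·(sin θ₂/sin θ₁) = 2036·(0.5255/0.4003) = 2672.32 m/s.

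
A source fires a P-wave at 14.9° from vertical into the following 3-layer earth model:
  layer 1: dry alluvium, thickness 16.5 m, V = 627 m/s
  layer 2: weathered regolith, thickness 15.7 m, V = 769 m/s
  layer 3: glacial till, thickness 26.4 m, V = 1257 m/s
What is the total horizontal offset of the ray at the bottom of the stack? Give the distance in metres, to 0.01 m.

Apply Snell's law at each interface; in layer i the horizontal offset is hᵢ·tan θᵢ.
Layer 1: θ = 14.90°; offset = 16.5·tan 14.90° = 4.3903 m.
Layer 2: sin θ = 769·sin 14.9°/627 = 0.3154, θ = 18.38°; offset = 15.7·tan 18.38° = 5.2175 m.
Layer 3: sin θ = 1257·sin 14.9°/627 = 0.5155, θ = 31.03°; offset = 26.4·tan 31.03° = 15.8819 m.
Total horizontal offset = 25.4897 m.

25.49 m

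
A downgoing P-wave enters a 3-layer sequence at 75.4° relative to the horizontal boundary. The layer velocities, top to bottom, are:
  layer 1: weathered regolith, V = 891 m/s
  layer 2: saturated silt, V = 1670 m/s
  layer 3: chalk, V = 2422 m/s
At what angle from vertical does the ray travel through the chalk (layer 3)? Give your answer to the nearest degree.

From the normal: θ₁ = 90° − 75.4° = 14.6°.
Snell's law across each interface conserves sin θ / V, so sin θ_3 = V_3·sin θ₁/V₁.
sin θ_3 = 2422 × sin 14.6° / 891 = 0.6852.
θ_3 = 43.25° from the vertical.

43°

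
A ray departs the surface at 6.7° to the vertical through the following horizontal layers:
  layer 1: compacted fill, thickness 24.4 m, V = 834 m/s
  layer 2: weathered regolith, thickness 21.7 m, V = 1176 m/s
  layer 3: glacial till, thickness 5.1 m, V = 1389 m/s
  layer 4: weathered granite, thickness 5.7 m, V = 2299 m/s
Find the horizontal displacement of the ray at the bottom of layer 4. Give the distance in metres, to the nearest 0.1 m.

9.4 m

Apply Snell's law at each interface; in layer i the horizontal offset is hᵢ·tan θᵢ.
Layer 1: θ = 6.70°; offset = 24.4·tan 6.70° = 2.866 m.
Layer 2: sin θ = 1176·sin 6.7°/834 = 0.1645, θ = 9.47°; offset = 21.7·tan 9.47° = 3.619 m.
Layer 3: sin θ = 1389·sin 6.7°/834 = 0.1943, θ = 11.20°; offset = 5.1·tan 11.20° = 1.010 m.
Layer 4: sin θ = 2299·sin 6.7°/834 = 0.3216, θ = 18.76°; offset = 5.7·tan 18.76° = 1.936 m.
Summing the layer offsets gives 9.432 m.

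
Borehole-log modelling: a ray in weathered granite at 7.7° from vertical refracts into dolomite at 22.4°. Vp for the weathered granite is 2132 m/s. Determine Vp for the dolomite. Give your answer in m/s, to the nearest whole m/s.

Snell's law: sin 7.7°/V₁ = sin 22.4°/V₂.
V₂ = V₁·sin 22.4°/sin 7.7° = 2132 × 2.8441 = 6063.63 m/s.

6064 m/s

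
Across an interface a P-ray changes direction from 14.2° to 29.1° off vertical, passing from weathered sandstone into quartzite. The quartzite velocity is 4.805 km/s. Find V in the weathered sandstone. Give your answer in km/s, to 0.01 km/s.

2.42 km/s

Snell's law: sin 14.2°/V₁ = sin 29.1°/V₂.
V₁ = V₂·sin 14.2°/sin 29.1° = 4.805 × 0.5044 = 2.42 km/s.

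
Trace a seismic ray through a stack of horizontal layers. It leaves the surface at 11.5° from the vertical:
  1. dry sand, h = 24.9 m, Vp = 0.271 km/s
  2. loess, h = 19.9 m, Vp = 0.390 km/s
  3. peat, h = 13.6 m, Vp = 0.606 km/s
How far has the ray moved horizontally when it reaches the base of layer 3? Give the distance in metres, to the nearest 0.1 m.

Ray parameter p = sin 11.5° / 0.271 km/s = 7.3568e-01 s/km.
Layer 1: θ = 11.50°; offset = 24.9·tan 11.50° = 5.066 m.
Layer 2: sin θ = p·0.390 = 0.2869 → θ = 16.67°; offset = 19.9·tan 16.67° = 5.960 m.
Layer 3: sin θ = p·0.606 = 0.4458 → θ = 26.48°; offset = 13.6·tan 26.48° = 6.774 m.
Total horizontal offset = 17.800 m.

17.8 m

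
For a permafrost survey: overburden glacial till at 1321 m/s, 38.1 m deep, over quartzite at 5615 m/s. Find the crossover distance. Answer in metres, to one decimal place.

θ_c = arcsin(1321/5615) = 13.61°, so cos θ_c = 0.9719 and tᵢ = 2h cos θ_c/V₁ = 0.0561 s.
At crossover x/V₁ = x/V₂ + tᵢ ⇒ x = tᵢ/(1/V₁ − 1/V₂) = 0.05606/(7.5700e-04 − 1.7809e-04) = 96.85 m.

96.8 m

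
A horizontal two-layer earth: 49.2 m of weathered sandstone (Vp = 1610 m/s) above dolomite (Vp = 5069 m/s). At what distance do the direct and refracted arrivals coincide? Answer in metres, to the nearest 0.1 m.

x_cross = 2h·√((V₂+V₁)/(V₂−V₁)).
(V₂+V₁)/(V₂−V₁) = (5069+1610)/(5069−1610) = 1.9309; √ = 1.3896.
x_cross = 2·49.2·1.3896 = 136.73 m.

136.7 m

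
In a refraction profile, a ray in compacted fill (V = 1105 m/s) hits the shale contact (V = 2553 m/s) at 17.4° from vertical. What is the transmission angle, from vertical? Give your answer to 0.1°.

sin θ₁/V₁ = sin θ₂/V₂ ⇒ sin θ₂ = 2553·sin 17.4°/1105 = 2553·0.2990/1105 = 0.6909.
θ₂ = arcsin 0.6909 = 43.70° from the normal.

43.7°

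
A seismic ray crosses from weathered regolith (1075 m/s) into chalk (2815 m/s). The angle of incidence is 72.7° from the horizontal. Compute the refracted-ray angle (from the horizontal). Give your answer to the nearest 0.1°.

38.9°

Angle from the normal: 90° − 72.7° = 17.3°.
Snell's law: sin θ₂ = (V₂/V₁)·sin θ₁ = (2815/1075)·sin 17.3° = 0.7787.
θ₂ = arcsin 0.7787 = 51.14° from the normal.
From the interface: 90° − 51.14° = 38.86°.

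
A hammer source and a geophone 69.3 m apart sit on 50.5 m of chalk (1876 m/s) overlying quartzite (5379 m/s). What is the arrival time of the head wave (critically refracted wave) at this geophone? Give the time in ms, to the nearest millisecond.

θ_c = arcsin(V₁/V₂) = arcsin(1876/5379) = 20.41°, cos θ_c = 0.9372.
Intercept time tᵢ = 2h cos θ_c / V₁ = 2·50.5·0.9372/1876 = 0.05046 s.
t = x/V₂ + tᵢ = 69.3/5379 + 0.05046 = 0.06334 s.

63 ms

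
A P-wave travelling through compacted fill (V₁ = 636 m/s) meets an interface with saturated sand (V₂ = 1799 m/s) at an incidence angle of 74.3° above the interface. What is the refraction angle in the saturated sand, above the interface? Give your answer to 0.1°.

Convert to the normal: θ₁ = 90° − 74.3° = 15.7°.
Snell's law: sin θ₂ = (V₂/V₁)·sin θ₁ = (1799/636)·sin 15.7° = 0.7654.
θ₂ = arcsin 0.7654 = 49.94° from the normal.
From the interface: 90° − 49.94° = 40.06°.

40.1°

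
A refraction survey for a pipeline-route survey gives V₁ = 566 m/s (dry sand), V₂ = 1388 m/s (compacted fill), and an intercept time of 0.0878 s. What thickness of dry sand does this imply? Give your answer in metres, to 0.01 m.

27.21 m

θ_c = arcsin(566/1388) = 24.07°; cos θ_c = 0.9131.
tᵢ = 2h cos θ_c/V₁ ⇒ h = tᵢ·V₁/(2 cos θ_c) = 0.0878·566/(2·0.9131) = 27.21 m.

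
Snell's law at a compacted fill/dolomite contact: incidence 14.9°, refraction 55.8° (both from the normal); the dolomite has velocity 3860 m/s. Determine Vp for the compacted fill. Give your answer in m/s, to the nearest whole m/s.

1200 m/s

Snell's law: sin 14.9°/V₁ = sin 55.8°/V₂.
V₁ = V₂·sin 14.9°/sin 55.8° = 3860 × 0.3109 = 1200.04 m/s.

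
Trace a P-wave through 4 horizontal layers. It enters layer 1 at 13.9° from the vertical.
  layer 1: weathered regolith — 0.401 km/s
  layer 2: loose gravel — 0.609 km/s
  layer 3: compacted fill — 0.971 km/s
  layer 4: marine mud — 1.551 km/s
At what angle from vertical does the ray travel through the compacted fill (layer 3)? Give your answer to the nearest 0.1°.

35.6°

Snell's law across each interface conserves sin θ / V, so sin θ_3 = V_3·sin θ₁/V₁.
sin θ_3 = 0.971 × sin 13.9° / 0.401 = 0.5817.
θ_3 = 35.57° from the vertical.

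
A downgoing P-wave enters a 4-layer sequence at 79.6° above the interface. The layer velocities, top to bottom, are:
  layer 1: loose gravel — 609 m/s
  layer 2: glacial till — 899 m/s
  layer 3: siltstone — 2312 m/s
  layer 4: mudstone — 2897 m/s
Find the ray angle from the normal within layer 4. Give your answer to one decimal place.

59.2°

From the normal: θ₁ = 90° − 79.6° = 10.4°.
Snell's law across each interface conserves sin θ / V, so sin θ_4 = V_4·sin θ₁/V₁.
sin θ_4 = 2897 × sin 10.4° / 609 = 0.8587.
θ_4 = 59.17° from the vertical.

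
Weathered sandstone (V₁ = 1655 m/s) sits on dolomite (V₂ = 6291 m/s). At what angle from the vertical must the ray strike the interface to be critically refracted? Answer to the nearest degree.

15°

Critical incidence: sin θ_c = V₁/V₂ = 1655/6291 = 0.2631.
θ_c = arcsin 0.2631 = 15.25°.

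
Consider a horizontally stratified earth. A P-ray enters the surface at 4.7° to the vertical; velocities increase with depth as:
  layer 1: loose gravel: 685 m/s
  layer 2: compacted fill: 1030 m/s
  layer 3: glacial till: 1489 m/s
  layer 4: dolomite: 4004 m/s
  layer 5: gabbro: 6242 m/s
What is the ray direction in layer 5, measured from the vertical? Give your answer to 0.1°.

48.3°

Ray parameter p = sin 4.7° / 685 = 1.1962e-04 s/m.
sin θ_5 = p·V_5 = 1.1962e-04 × 6242 = 0.7467.
θ_5 = 48.30° from the vertical.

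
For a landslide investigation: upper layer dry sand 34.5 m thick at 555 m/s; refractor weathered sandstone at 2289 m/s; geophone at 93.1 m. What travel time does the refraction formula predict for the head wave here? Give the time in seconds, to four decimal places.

0.1613 s

t = x/V₂ + 2h·√(V₂²−V₁²)/(V₁V₂).
√(V₂²−V₁²) = √(2289²−555²) = 2220.7 m/s; delay term = 2·34.5·2220.7/(555·2289) = 0.12061 s.
t = 93.1/2289 + 0.12061 = 0.16129 s.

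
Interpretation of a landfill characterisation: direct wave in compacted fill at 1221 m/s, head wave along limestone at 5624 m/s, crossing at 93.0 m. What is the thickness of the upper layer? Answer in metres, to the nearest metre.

37 m

h = (x_cross/2)·√((V₂−V₁)/(V₂+V₁)).
(V₂−V₁)/(V₂+V₁) = (5624−1221)/(5624+1221) = 0.6432; √ = 0.8020.
h = (93.0/2)·0.8020 = 37.29 m.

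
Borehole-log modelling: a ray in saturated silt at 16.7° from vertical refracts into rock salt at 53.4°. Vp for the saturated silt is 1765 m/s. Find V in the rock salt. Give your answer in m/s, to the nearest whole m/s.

Snell's law: sin 16.7°/V₁ = sin 53.4°/V₂.
V₂ = V₁·sin 53.4°/sin 16.7° = 1765 × 2.7938 = 4930.99 m/s.

4931 m/s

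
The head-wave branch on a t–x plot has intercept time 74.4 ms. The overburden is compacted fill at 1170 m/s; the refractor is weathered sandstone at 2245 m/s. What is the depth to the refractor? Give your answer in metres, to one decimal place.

51.0 m

h = tᵢ·V₁·V₂ / (2·√(V₂²−V₁²)).
√(V₂²−V₁²) = √(2245² − 1170²) = 1916.0 m/s.
h = 0.0744 s × 1170 × 2245 / (2 × 1916.0) = 51.00 m.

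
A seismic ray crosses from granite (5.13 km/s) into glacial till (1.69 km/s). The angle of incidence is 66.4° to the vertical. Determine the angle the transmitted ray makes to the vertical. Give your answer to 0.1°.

17.6°

Snell's law: sin θ₂ = (V₂/V₁)·sin θ₁ = (1.69/5.13)·sin 66.4° = 0.3019.
θ₂ = sin⁻¹(0.3019) = 17.57° (from vertical).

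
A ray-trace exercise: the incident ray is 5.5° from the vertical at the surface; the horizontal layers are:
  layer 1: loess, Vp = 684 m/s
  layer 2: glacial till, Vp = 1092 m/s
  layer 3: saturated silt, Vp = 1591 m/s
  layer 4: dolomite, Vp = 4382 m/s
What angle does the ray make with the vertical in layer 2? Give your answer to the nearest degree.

9°

Ray parameter p = sin 5.5° / 684 = 1.4013e-04 s/m.
sin θ_2 = p·V_2 = 1.4013e-04 × 1092 = 0.1530.
θ_2 = arcsin 0.1530 = 8.80°.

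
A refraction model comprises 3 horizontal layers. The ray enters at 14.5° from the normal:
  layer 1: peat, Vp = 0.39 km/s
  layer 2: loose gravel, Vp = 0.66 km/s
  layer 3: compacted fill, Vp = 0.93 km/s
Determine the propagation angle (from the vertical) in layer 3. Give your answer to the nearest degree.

37°

Snell's law across each interface conserves sin θ / V, so sin θ_3 = V_3·sin θ₁/V₁.
sin θ_3 = 0.93 × sin 14.5° / 0.39 = 0.5971.
θ_3 = 36.66° from the vertical.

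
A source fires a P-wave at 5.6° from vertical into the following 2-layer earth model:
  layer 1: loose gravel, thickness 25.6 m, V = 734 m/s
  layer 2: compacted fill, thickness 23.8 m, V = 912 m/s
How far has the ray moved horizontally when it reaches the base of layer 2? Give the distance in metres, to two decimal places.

Ray parameter p = sin 5.6° / 734 m/s = 1.3295e-04 s/m.
Layer 1: θ = 5.60°; offset = 25.6·tan 5.60° = 2.5101 m.
Layer 2: sin θ = p·912 = 0.1212 → θ = 6.96°; offset = 23.8·tan 6.96° = 2.9071 m.
Total horizontal offset = 5.4172 m.

5.42 m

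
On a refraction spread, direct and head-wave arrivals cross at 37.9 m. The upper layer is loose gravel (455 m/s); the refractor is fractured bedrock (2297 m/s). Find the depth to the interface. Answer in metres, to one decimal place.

15.5 m

x_cross = 2h·√((V₂+V₁)/(V₂−V₁)) → h = x_cross / (2·√((V₂+V₁)/(V₂−V₁))).
√((V₂+V₁)/(V₂−V₁)) = √((2297+455)/(2297−455)) = 1.2223.
h = 37.9 / (2·1.2223) = 15.50 m.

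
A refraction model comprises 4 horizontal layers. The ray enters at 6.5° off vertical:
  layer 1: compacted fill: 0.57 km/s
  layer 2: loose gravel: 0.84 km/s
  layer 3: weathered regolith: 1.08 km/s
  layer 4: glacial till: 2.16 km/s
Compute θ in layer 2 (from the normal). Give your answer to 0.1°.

9.6°

Ray parameter p = sin 6.5° / 0.57 = 1.9860e-01 s/km.
sin θ_2 = p·V_2 = 1.9860e-01 × 0.84 = 0.1668.
θ_2 = arcsin 0.1668 = 9.60°.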